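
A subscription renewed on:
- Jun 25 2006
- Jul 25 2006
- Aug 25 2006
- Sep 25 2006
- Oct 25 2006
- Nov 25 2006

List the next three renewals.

Dec 25 2006, Jan 25 2007, Feb 25 2007

The day-of-month is always 25 (30, 31, 31, 30, 31 days between events).
So this recurs on the 25th of each month.
Next: December 2006 → Dec 25 2006.
January 2007: Jan 25 2007.
February 2007: Feb 25 2007.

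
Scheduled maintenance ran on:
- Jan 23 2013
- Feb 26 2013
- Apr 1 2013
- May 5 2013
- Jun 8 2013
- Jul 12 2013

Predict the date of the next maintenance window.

Aug 15 2013

Every event comes 34 days after the last (34, 34, 34, 34, 34).
Jul 12 2013 + 34 days = Aug 15 2013.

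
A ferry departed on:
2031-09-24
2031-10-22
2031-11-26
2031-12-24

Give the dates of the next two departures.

Gaps: 28, 35, 28 days — a mix of 28 and 35. Every date is a Wednesday.
Each is the 4th Wednesday of its month.
4th Wednesday of January 2032: 2032-01-28.
February 2032 — 4th Wednesday is 2032-02-25.

2032-01-28, 2032-02-25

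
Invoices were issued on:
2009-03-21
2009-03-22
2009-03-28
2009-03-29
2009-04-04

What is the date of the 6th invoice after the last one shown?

2009-04-25

Every event lands on a Saturday or Sunday (gaps cycle 1, 6, 1, 6).
So the schedule is: every Saturday and Sunday.
Next Sunday: 2009-04-05.
Next Saturday: 2009-04-11.
The following Sunday is 2009-04-12.
The following Saturday is 2009-04-18.
Next Sunday: 2009-04-19.
The following Saturday is 2009-04-25.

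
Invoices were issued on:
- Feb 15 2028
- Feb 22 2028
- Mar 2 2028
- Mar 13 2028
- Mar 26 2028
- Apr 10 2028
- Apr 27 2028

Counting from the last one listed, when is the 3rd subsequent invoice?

Jun 29 2028

The spacing grows by 2 each time: 7, 9, 11, 13, 15, 17 days.
Next gap: 19 days. Apr 27 2028 + 19 days = May 16 2028.
Next gap: 21 days. May 16 2028 + 21 days = Jun 6 2028.
Next gap: 23 days. Jun 6 2028 + 23 days = Jun 29 2028.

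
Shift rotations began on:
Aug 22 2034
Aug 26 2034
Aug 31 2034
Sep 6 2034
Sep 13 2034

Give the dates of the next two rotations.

Sep 21 2034, Sep 30 2034

Intervals are 4, 5, 6, 7 days — an arithmetic progression with common difference 1.
Next gap: 8 days. Sep 13 2034 + 8 days = Sep 21 2034.
Next gap: 9 days. Sep 21 2034 + 9 days = Sep 30 2034.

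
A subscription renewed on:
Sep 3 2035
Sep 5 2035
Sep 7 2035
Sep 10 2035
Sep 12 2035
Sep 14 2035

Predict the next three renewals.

Gaps: 2, 2, 3, 2, 2 days — not constant, but cyclic with period 3.
The events fall on every Monday, Wednesday and Friday.
Next Monday: Sep 17 2035.
Next Wednesday: Sep 19 2035.
Next Friday: Sep 21 2035.

Sep 17 2035, Sep 19 2035, Sep 21 2035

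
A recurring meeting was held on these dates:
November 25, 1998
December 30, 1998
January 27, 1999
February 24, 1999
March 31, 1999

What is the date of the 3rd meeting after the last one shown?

All Wednesdays; the gaps (35, 28, 28, 35) vary with month length.
This is the last Wednesday of each month.
April 1999 ends with Wednesday April 28, 1999.
Last Wednesday of May 1999: May 26, 1999.
Last Wednesday of June 1999: June 30, 1999.

June 30, 1999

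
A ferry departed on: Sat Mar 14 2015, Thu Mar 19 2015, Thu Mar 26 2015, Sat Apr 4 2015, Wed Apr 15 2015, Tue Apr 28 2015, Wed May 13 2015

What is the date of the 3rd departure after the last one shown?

Thu Jul 9 2015

The spacing grows by 2 each time: 5, 7, 9, 11, 13, 15 days.
Next gap: 17 days. Wed May 13 2015 + 17 days = Sat May 30 2015.
Next gap: 19 days. Sat May 30 2015 + 19 days = Thu Jun 18 2015.
Next gap: 21 days. Thu Jun 18 2015 + 21 days = Thu Jul 9 2015.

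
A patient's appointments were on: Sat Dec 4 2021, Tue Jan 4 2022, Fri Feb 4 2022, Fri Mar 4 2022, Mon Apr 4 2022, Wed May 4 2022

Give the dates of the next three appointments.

Each date is the 4th; the gaps (31, 31, 28, 31, 30) track the month lengths.
The rule is the 4th of each month.
June 2022: Sat Jun 4 2022.
Next: July 2022 → Mon Jul 4 2022.
August 2022: Thu Aug 4 2022.

Sat Jun 4 2022, Mon Jul 4 2022, Thu Aug 4 2022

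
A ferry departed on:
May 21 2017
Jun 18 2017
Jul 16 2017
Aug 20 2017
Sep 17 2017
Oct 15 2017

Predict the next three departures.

Nov 19 2017, Dec 17 2017, Jan 21 2018

These are Sundays at 28- or 35-day spacing (28, 28, 35, 28, 28).
The pattern: 3rd Sunday of the month.
3rd Sunday of November 2017: Nov 19 2017.
3rd Sunday of December 2017: Dec 17 2017.
3rd Sunday of January 2018: Jan 21 2018.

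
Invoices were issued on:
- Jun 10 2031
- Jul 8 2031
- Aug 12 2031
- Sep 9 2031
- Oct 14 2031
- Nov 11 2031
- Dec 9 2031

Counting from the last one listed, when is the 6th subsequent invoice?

All dates are Tuesdays, 28, 35, 28, 35, 28, 28 days apart.
Specifically, the 2nd Tuesday of each month.
January 2032 — 2nd Tuesday is Jan 13 2032.
February 2032 — 2nd Tuesday is Feb 10 2032.
2nd Tuesday of March 2032: Mar 9 2032.
2nd Tuesday of April 2032: Apr 13 2032.
2nd Tuesday of May 2032: May 11 2032.
June 2032 — 2nd Tuesday is Jun 8 2032.

Jun 8 2032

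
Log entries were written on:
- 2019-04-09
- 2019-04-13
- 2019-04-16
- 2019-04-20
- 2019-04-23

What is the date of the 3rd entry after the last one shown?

2019-05-04

The gap pattern 4, 3, 4, 3 repeats every 2 events.
These are the Tuesdays and Saturdays of each week.
Next Saturday: 2019-04-27.
The following Tuesday is 2019-04-30.
Next Saturday: 2019-05-04.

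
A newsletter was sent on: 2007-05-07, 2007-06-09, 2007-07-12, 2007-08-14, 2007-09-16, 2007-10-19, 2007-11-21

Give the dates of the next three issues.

Gaps between consecutive events: 33, 33, 33, 33, 33, 33 days — a constant 33-day interval.
2007-11-21 + 33 days = 2007-12-24.
2007-12-24 + 33 days = 2008-01-26.
2008-01-26 + 33 days = 2008-02-28.

2007-12-24, 2008-01-26, 2008-02-28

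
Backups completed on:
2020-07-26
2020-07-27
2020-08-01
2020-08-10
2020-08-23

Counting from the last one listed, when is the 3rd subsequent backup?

The spacing grows by 4 each time: 1, 5, 9, 13 days.
Next gap: 17 days. 2020-08-23 + 17 days = 2020-09-09.
Next gap: 21 days. 2020-09-09 + 21 days = 2020-09-30.
Next gap: 25 days. 2020-09-30 + 25 days = 2020-10-25.

2020-10-25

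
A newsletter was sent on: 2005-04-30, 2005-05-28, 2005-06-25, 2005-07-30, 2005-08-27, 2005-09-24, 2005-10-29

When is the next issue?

2005-11-26

All Saturdays; the gaps (28, 28, 35, 28, 28, 35) vary with month length.
This is the last Saturday of each month.
November 2005 ends with Saturday 2005-11-26.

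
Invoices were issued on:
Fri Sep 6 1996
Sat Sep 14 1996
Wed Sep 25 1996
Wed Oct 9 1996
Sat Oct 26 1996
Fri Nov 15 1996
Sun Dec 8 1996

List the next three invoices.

Fri Jan 3 1997, Sat Feb 1 1997, Wed Mar 5 1997

Intervals are 8, 11, 14, 17, 20, 23 days — an arithmetic progression with common difference 3.
Next gap: 26 days. Sun Dec 8 1996 + 26 days = Fri Jan 3 1997.
Next gap: 29 days. Fri Jan 3 1997 + 29 days = Sat Feb 1 1997.
Next gap: 32 days. Sat Feb 1 1997 + 32 days = Wed Mar 5 1997.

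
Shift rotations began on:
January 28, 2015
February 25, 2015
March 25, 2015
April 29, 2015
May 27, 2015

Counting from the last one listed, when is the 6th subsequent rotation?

These are Wednesdays with 28, 28, 35, 28-day gaps.
Each is the final Wednesday of its month — April 29, 2015 is past the 28th, so '4th Wednesday' doesn't fit.
Last Wednesday of June 2015: June 24, 2015.
Last Wednesday of July 2015: July 29, 2015.
Last Wednesday of August 2015: August 26, 2015.
Last Wednesday of September 2015: September 30, 2015.
October 2015 ends with Wednesday October 28, 2015.
Last Wednesday of November 2015: November 25, 2015.

November 25, 2015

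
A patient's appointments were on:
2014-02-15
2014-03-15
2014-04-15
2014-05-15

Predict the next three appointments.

Each date is the 15th; the gaps (28, 31, 30) track the month lengths.
The rule is the 15th of each month.
Next: June 2014 → 2014-06-15.
Next: July 2014 → 2014-07-15.
August 2014: 2014-08-15.

2014-06-15, 2014-07-15, 2014-08-15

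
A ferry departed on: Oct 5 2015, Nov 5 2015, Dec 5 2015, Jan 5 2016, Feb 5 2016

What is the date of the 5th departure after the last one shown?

Each date is the 5th; the gaps (31, 30, 31, 31) track the month lengths.
The rule is the 5th of each month.
March 2016: Mar 5 2016.
April 2016: Apr 5 2016.
May 2016: May 5 2016.
June 2016: Jun 5 2016.
July 2016: Jul 5 2016.

Jul 5 2016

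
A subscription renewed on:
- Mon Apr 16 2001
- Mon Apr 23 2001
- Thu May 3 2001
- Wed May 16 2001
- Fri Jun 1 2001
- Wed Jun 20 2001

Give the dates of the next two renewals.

The spacing grows by 3 each time: 7, 10, 13, 16, 19 days.
Next gap: 22 days. Wed Jun 20 2001 + 22 days = Thu Jul 12 2001.
Next gap: 25 days. Thu Jul 12 2001 + 25 days = Mon Aug 6 2001.

Thu Jul 12 2001, Mon Aug 6 2001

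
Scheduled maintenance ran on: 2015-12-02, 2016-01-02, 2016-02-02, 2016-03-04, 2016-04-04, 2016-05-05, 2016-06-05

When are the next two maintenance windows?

2016-07-06, 2016-08-06

Gaps between consecutive events: 31, 31, 31, 31, 31, 31 days — a constant 31-day interval.
2016-06-05 + 31 days = 2016-07-06.
2016-07-06 + 31 days = 2016-08-06.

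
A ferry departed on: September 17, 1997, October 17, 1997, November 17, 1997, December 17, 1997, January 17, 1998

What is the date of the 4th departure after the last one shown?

The day-of-month is always 17 (30, 31, 30, 31 days between events).
So this recurs on the 17th of each month.
February 1998: February 17, 1998.
Next: March 1998 → March 17, 1998.
April 1998: April 17, 1998.
May 1998: May 17, 1998.

May 17, 1998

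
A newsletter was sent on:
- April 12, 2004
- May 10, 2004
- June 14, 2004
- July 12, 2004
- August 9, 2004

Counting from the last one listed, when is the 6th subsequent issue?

All dates are Mondays, 28, 35, 28, 28 days apart.
Specifically, the 2nd Monday of each month.
2nd Monday of September 2004: September 13, 2004.
2nd Monday of October 2004: October 11, 2004.
November 2004 — 2nd Monday is November 8, 2004.
December 2004 — 2nd Monday is December 13, 2004.
2nd Monday of January 2005: January 10, 2005.
2nd Monday of February 2005: February 14, 2005.

February 14, 2005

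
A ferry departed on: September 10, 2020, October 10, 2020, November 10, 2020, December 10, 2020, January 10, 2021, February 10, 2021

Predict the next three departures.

March 10, 2021; April 10, 2021; May 10, 2021

Each date is the 10th; the gaps (30, 31, 30, 31, 31) track the month lengths.
The rule is the 10th of each month.
Next: March 2021 → March 10, 2021.
April 2021: April 10, 2021.
May 2021: May 10, 2021.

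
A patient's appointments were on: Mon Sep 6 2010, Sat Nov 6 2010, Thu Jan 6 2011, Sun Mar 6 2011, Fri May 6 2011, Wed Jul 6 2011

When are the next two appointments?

Tue Sep 6 2011, Sun Nov 6 2011

The day-of-month is always 6 (61, 61, 59, 61, 61 days between events).
So this recurs on the 6th of every 2 months.
September 2011: Tue Sep 6 2011.
Next: November 2011 → Sun Nov 6 2011.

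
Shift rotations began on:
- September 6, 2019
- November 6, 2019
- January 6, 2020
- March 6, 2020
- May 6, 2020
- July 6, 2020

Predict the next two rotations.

The day-of-month is always 6 (61, 61, 60, 61, 61 days between events).
So this recurs on the 6th of every 2 months.
September 2020: September 6, 2020.
November 2020: November 6, 2020.

September 6, 2020; November 6, 2020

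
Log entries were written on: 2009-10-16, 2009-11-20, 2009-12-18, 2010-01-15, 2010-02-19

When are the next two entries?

Gaps: 35, 28, 28, 35 days — a mix of 28 and 35. Every date is a Friday.
Each is the 3rd Friday of its month.
3rd Friday of March 2010: 2010-03-19.
3rd Friday of April 2010: 2010-04-16.

2010-03-19, 2010-04-16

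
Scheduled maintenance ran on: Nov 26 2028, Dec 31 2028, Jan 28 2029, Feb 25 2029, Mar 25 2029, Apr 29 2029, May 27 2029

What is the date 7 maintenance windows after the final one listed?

Dec 30 2029

These are Sundays with 35, 28, 28, 28, 35, 28-day gaps.
Each is the final Sunday of its month — Dec 31 2028 is past the 28th, so '4th Sunday' doesn't fit.
June 2029 ends with Sunday Jun 24 2029.
July 2029 ends with Sunday Jul 29 2029.
Last Sunday of August 2029: Aug 26 2029.
Last Sunday of September 2029: Sep 30 2029.
October 2029 ends with Sunday Oct 28 2029.
Last Sunday of November 2029: Nov 25 2029.
Last Sunday of December 2029: Dec 30 2029.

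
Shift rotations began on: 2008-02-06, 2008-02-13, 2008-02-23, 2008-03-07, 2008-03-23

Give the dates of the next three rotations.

2008-04-11, 2008-05-03, 2008-05-28

Intervals are 7, 10, 13, 16 days — an arithmetic progression with common difference 3.
Next gap: 19 days. 2008-03-23 + 19 days = 2008-04-11.
Next gap: 22 days. 2008-04-11 + 22 days = 2008-05-03.
Next gap: 25 days. 2008-05-03 + 25 days = 2008-05-28.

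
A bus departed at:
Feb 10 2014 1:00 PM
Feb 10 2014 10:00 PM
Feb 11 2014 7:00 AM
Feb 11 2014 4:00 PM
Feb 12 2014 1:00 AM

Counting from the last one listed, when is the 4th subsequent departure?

Feb 13 2014 1:00 PM

Spacing: 9, 9, 9, 9 h — constant 9 h.
Feb 12 2014 1:00 AM + 9 h = Feb 12 2014 10:00 AM.
Feb 12 2014 10:00 AM + 9 h = Feb 12 2014 7:00 PM.
Feb 12 2014 7:00 PM + 9 h = Feb 13 2014 4:00 AM.
Feb 13 2014 4:00 AM + 9 h = Feb 13 2014 1:00 PM.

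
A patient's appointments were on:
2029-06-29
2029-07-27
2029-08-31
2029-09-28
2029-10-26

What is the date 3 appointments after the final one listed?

2030-01-25

Every date is a Friday; gaps 28, 35, 28, 28 days.
Each is the last Friday of its month (at least one falls on the 29th or later, ruling out '4th Friday').
Last Friday of November 2029: 2029-11-30.
Last Friday of December 2029: 2029-12-28.
Last Friday of January 2030: 2030-01-25.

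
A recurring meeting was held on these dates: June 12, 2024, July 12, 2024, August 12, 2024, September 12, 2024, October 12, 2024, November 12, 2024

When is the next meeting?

The day-of-month is always 12 (30, 31, 31, 30, 31 days between events).
So this recurs on the 12th of each month.
Next: December 2024 → December 12, 2024.

December 12, 2024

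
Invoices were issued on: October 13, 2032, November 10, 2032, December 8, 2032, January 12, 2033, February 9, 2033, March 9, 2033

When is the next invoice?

All dates are Wednesdays, 28, 28, 35, 28, 28 days apart.
Specifically, the 2nd Wednesday of each month.
April 2033 — 2nd Wednesday is April 13, 2033.

April 13, 2033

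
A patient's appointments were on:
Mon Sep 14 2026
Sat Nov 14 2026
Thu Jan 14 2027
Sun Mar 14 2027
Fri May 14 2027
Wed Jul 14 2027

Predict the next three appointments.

Tue Sep 14 2027, Sun Nov 14 2027, Fri Jan 14 2028

Gaps: 61, 61, 59, 61, 61 days — not constant. Every event is on the 14th of the month.
Pattern: the 14th of every 2 months.
Next: September 2027 → Tue Sep 14 2027.
Next: November 2027 → Sun Nov 14 2027.
Next: January 2028 → Fri Jan 14 2028.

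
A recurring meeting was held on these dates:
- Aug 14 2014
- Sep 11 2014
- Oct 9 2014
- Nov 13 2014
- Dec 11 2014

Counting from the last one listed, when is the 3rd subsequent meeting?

Mar 12 2015

These are Thursdays at 28- or 35-day spacing (28, 28, 35, 28).
The pattern: 2nd Thursday of the month.
January 2015 — 2nd Thursday is Jan 8 2015.
February 2015 — 2nd Thursday is Feb 12 2015.
2nd Thursday of March 2015: Mar 12 2015.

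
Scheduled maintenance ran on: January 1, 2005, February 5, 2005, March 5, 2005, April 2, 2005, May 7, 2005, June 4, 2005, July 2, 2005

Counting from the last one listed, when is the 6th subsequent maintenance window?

January 7, 2006

Gaps: 35, 28, 28, 35, 28, 28 days — a mix of 28 and 35. Every date is a Saturday.
Each is the 1st Saturday of its month.
1st Saturday of August 2005: August 6, 2005.
1st Saturday of September 2005: September 3, 2005.
October 2005 — 1st Saturday is October 1, 2005.
1st Saturday of November 2005: November 5, 2005.
December 2005 — 1st Saturday is December 3, 2005.
January 2006 — 1st Saturday is January 7, 2006.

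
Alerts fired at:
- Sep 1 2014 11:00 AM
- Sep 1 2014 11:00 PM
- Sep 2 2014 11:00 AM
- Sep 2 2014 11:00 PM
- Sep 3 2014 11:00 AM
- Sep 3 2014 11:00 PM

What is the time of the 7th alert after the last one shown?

Gaps: 12, 12, 12, 12, 12 hours — each event is 12 hours after the previous one.
Sep 3 2014 11:00 PM + 12 h = Sep 4 2014 11:00 AM.
Sep 4 2014 11:00 AM + 12 h = Sep 4 2014 11:00 PM.
Sep 4 2014 11:00 PM + 12 h = Sep 5 2014 11:00 AM.
Sep 5 2014 11:00 AM + 12 h = Sep 5 2014 11:00 PM.
Sep 5 2014 11:00 PM + 12 h = Sep 6 2014 11:00 AM.
Sep 6 2014 11:00 AM + 12 h = Sep 6 2014 11:00 PM.
Sep 6 2014 11:00 PM + 12 h = Sep 7 2014 11:00 AM.

Sep 7 2014 11:00 AM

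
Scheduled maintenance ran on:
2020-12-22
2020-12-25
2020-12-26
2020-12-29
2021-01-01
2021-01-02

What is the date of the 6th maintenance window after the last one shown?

2021-01-16

The gap pattern 3, 1, 3, 3, 1 repeats every 3 events.
These are the Tuesdays, Fridays and Saturdays of each week.
The following Tuesday is 2021-01-05.
The following Friday is 2021-01-08.
The following Saturday is 2021-01-09.
Next Tuesday: 2021-01-12.
The following Friday is 2021-01-15.
Next Saturday: 2021-01-16.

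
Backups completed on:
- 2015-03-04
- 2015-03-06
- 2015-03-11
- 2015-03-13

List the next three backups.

2015-03-18, 2015-03-20, 2015-03-25

The gap pattern 2, 5, 2 repeats every 2 events.
These are the Wednesdays and Fridays of each week.
Next Wednesday: 2015-03-18.
Next Friday: 2015-03-20.
The following Wednesday is 2015-03-25.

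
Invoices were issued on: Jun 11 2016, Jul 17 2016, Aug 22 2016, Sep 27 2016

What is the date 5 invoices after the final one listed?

Mar 26 2017

Every event comes 36 days after the last (36, 36, 36).
Sep 27 2016 + 36 days = Nov 2 2016.
Nov 2 2016 + 36 days = Dec 8 2016.
Dec 8 2016 + 36 days = Jan 13 2017.
Jan 13 2017 + 36 days = Feb 18 2017.
Feb 18 2017 + 36 days = Mar 26 2017.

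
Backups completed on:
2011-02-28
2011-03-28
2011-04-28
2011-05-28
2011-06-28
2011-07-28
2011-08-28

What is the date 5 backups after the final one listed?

2012-01-28

The day-of-month is always 28 (28, 31, 30, 31, 30, 31 days between events).
So this recurs on the 28th of each month.
Next: September 2011 → 2011-09-28.
October 2011: 2011-10-28.
Next: November 2011 → 2011-11-28.
December 2011: 2011-12-28.
Next: January 2012 → 2012-01-28.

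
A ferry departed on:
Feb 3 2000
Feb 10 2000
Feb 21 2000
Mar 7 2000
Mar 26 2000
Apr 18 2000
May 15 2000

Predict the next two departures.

Jun 15 2000, Jul 20 2000

The spacing grows by 4 each time: 7, 11, 15, 19, 23, 27 days.
Next gap: 31 days. May 15 2000 + 31 days = Jun 15 2000.
Next gap: 35 days. Jun 15 2000 + 35 days = Jul 20 2000.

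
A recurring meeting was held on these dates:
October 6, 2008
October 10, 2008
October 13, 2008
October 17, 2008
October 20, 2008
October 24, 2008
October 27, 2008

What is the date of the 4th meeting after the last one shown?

The gap pattern 4, 3, 4, 3, 4, 3 repeats every 2 events.
These are the Mondays and Fridays of each week.
Next Friday: October 31, 2008.
Next Monday: November 3, 2008.
Next Friday: November 7, 2008.
The following Monday is November 10, 2008.

November 10, 2008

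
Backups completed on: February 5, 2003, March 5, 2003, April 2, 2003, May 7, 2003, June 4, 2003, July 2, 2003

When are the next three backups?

August 6, 2003; September 3, 2003; October 1, 2003

These are Wednesdays at 28- or 35-day spacing (28, 28, 35, 28, 28).
The pattern: 1st Wednesday of the month.
1st Wednesday of August 2003: August 6, 2003.
September 2003 — 1st Wednesday is September 3, 2003.
1st Wednesday of October 2003: October 1, 2003.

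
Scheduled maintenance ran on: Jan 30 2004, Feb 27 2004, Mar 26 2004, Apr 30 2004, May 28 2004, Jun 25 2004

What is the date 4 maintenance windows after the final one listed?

Oct 29 2004

Every date is a Friday; gaps 28, 28, 35, 28, 28 days.
Each is the last Friday of its month (at least one falls on the 29th or later, ruling out '4th Friday').
July 2004 ends with Friday Jul 30 2004.
August 2004 ends with Friday Aug 27 2004.
Last Friday of September 2004: Sep 24 2004.
October 2004 ends with Friday Oct 29 2004.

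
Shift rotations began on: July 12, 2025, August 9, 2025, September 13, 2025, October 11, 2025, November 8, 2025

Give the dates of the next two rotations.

Gaps: 28, 35, 28, 28 days — a mix of 28 and 35. Every date is a Saturday.
Each is the 2nd Saturday of its month.
2nd Saturday of December 2025: December 13, 2025.
2nd Saturday of January 2026: January 10, 2026.

December 13, 2025; January 10, 2026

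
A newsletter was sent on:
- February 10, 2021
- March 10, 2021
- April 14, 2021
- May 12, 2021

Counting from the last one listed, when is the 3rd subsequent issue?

August 11, 2021

Gaps: 28, 35, 28 days — a mix of 28 and 35. Every date is a Wednesday.
Each is the 2nd Wednesday of its month.
2nd Wednesday of June 2021: June 9, 2021.
July 2021 — 2nd Wednesday is July 14, 2021.
2nd Wednesday of August 2021: August 11, 2021.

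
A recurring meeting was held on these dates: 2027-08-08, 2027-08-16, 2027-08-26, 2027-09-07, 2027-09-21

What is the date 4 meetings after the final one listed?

Gaps: 8, 10, 12, 14 days — each gap is 2 larger than the previous one.
Next gap: 16 days. 2027-09-21 + 16 days = 2027-10-07.
Next gap: 18 days. 2027-10-07 + 18 days = 2027-10-25.
Next gap: 20 days. 2027-10-25 + 20 days = 2027-11-14.
Next gap: 22 days. 2027-11-14 + 22 days = 2027-12-06.

2027-12-06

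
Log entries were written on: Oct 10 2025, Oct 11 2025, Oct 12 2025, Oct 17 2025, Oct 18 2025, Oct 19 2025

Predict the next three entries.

Oct 24 2025, Oct 25 2025, Oct 26 2025

Gaps: 1, 1, 5, 1, 1 days — not constant, but cyclic with period 3.
The events fall on every Friday, Saturday and Sunday.
The following Friday is Oct 24 2025.
Next Saturday: Oct 25 2025.
Next Sunday: Oct 26 2025.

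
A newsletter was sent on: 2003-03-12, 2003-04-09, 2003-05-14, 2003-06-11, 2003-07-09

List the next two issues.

2003-08-13, 2003-09-10

These are Wednesdays at 28- or 35-day spacing (28, 35, 28, 28).
The pattern: 2nd Wednesday of the month.
2nd Wednesday of August 2003: 2003-08-13.
September 2003 — 2nd Wednesday is 2003-09-10.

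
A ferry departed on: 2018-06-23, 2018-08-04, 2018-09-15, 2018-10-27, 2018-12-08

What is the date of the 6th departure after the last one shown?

Every event comes 42 days after the last (42, 42, 42, 42).
2018-12-08 + 42 days = 2019-01-19.
2019-01-19 + 42 days = 2019-03-02.
2019-03-02 + 42 days = 2019-04-13.
2019-04-13 + 42 days = 2019-05-25.
2019-05-25 + 42 days = 2019-07-06.
2019-07-06 + 42 days = 2019-08-17.

2019-08-17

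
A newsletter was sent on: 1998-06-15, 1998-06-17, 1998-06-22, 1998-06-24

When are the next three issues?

1998-06-29, 1998-07-01, 1998-07-06

Every event lands on a Monday or Wednesday (gaps cycle 2, 5, 2).
So the schedule is: every Monday and Wednesday.
Next Monday: 1998-06-29.
Next Wednesday: 1998-07-01.
The following Monday is 1998-07-06.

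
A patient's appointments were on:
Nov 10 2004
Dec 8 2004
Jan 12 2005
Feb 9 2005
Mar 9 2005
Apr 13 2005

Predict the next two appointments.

May 11 2005, Jun 8 2005

Gaps: 28, 35, 28, 28, 35 days — a mix of 28 and 35. Every date is a Wednesday.
Each is the 2nd Wednesday of its month.
May 2005 — 2nd Wednesday is May 11 2005.
June 2005 — 2nd Wednesday is Jun 8 2005.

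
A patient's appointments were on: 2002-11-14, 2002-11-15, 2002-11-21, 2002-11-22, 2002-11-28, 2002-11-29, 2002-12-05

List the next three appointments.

2002-12-06, 2002-12-12, 2002-12-13

Every event lands on a Thursday or Friday (gaps cycle 1, 6, 1, 6, 1, 6).
So the schedule is: every Thursday and Friday.
Next Friday: 2002-12-06.
Next Thursday: 2002-12-12.
Next Friday: 2002-12-13.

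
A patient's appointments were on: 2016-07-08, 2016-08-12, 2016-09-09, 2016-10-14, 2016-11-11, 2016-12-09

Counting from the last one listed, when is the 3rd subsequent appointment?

2017-03-10

These are Fridays at 28- or 35-day spacing (35, 28, 35, 28, 28).
The pattern: 2nd Friday of the month.
2nd Friday of January 2017: 2017-01-13.
2nd Friday of February 2017: 2017-02-10.
2nd Friday of March 2017: 2017-03-10.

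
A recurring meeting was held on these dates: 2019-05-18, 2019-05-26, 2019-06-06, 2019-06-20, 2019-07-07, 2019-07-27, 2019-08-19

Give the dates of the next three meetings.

2019-09-14, 2019-10-13, 2019-11-14

Intervals are 8, 11, 14, 17, 20, 23 days — an arithmetic progression with common difference 3.
Next gap: 26 days. 2019-08-19 + 26 days = 2019-09-14.
Next gap: 29 days. 2019-09-14 + 29 days = 2019-10-13.
Next gap: 32 days. 2019-10-13 + 32 days = 2019-11-14.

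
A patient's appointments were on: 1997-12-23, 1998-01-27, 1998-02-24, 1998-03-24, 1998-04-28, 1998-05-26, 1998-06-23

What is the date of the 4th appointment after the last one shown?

1998-10-27

Gaps: 35, 28, 28, 35, 28, 28 days — a mix of 28 and 35. Every date is a Tuesday.
Each is the 4th Tuesday of its month.
4th Tuesday of July 1998: 1998-07-28.
4th Tuesday of August 1998: 1998-08-25.
4th Tuesday of September 1998: 1998-09-22.
October 1998 — 4th Tuesday is 1998-10-27.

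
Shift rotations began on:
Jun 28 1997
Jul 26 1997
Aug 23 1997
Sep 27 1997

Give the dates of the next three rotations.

Gaps: 28, 28, 35 days — a mix of 28 and 35. Every date is a Saturday.
Each is the 4th Saturday of its month.
October 1997 — 4th Saturday is Oct 25 1997.
4th Saturday of November 1997: Nov 22 1997.
December 1997 — 4th Saturday is Dec 27 1997.

Oct 25 1997, Nov 22 1997, Dec 27 1997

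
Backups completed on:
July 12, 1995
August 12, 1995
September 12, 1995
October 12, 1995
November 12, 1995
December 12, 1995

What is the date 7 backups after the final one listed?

The day-of-month is always 12 (31, 31, 30, 31, 30 days between events).
So this recurs on the 12th of each month.
Next: January 1996 → January 12, 1996.
Next: February 1996 → February 12, 1996.
Next: March 1996 → March 12, 1996.
April 1996: April 12, 1996.
Next: May 1996 → May 12, 1996.
June 1996: June 12, 1996.
July 1996: July 12, 1996.

July 12, 1996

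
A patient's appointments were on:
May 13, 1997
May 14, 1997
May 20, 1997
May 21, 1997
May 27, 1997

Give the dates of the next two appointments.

May 28, 1997; June 3, 1997

The gap pattern 1, 6, 1, 6 repeats every 2 events.
These are the Tuesdays and Wednesdays of each week.
Next Wednesday: May 28, 1997.
Next Tuesday: June 3, 1997.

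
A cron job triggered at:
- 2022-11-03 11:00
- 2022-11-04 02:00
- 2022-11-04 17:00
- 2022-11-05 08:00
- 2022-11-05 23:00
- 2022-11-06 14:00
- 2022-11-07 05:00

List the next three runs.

Spacing: 15, 15, 15, 15, 15, 15 h — constant 15 h.
2022-11-07 05:00 + 15 h = 2022-11-07 20:00.
2022-11-07 20:00 + 15 h = 2022-11-08 11:00.
2022-11-08 11:00 + 15 h = 2022-11-09 02:00.

2022-11-07 20:00, 2022-11-08 11:00, 2022-11-09 02:00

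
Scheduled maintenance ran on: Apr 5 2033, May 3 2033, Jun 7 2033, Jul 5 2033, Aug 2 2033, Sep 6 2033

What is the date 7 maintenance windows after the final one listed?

Apr 4 2034

These are Tuesdays at 28- or 35-day spacing (28, 35, 28, 28, 35).
The pattern: 1st Tuesday of the month.
October 2033 — 1st Tuesday is Oct 4 2033.
1st Tuesday of November 2033: Nov 1 2033.
1st Tuesday of December 2033: Dec 6 2033.
January 2034 — 1st Tuesday is Jan 3 2034.
February 2034 — 1st Tuesday is Feb 7 2034.
March 2034 — 1st Tuesday is Mar 7 2034.
April 2034 — 1st Tuesday is Apr 4 2034.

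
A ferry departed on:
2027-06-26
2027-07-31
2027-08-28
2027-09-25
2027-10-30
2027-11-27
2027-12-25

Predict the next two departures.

2028-01-29, 2028-02-26

All Saturdays; the gaps (35, 28, 28, 35, 28, 28) vary with month length.
This is the last Saturday of each month.
January 2028 ends with Saturday 2028-01-29.
Last Saturday of February 2028: 2028-02-26.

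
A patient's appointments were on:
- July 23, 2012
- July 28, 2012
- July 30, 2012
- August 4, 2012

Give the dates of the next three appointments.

The gap pattern 5, 2, 5 repeats every 2 events.
These are the Mondays and Saturdays of each week.
Next Monday: August 6, 2012.
The following Saturday is August 11, 2012.
Next Monday: August 13, 2012.

August 6, 2012; August 11, 2012; August 13, 2012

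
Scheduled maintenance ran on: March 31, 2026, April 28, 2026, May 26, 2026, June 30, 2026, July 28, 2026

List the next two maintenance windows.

August 25, 2026; September 29, 2026

All Tuesdays; the gaps (28, 28, 35, 28) vary with month length.
This is the last Tuesday of each month.
Last Tuesday of August 2026: August 25, 2026.
Last Tuesday of September 2026: September 29, 2026.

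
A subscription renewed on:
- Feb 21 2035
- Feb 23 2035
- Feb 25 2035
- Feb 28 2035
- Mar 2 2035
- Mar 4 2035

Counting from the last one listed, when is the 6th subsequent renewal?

Gaps: 2, 2, 3, 2, 2 days — not constant, but cyclic with period 3.
The events fall on every Wednesday, Friday and Sunday.
The following Wednesday is Mar 7 2035.
The following Friday is Mar 9 2035.
Next Sunday: Mar 11 2035.
Next Wednesday: Mar 14 2035.
The following Friday is Mar 16 2035.
The following Sunday is Mar 18 2035.

Mar 18 2035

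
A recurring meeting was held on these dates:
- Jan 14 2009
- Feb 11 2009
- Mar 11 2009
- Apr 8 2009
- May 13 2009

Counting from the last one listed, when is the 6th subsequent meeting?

All dates are Wednesdays, 28, 28, 28, 35 days apart.
Specifically, the 2nd Wednesday of each month.
June 2009 — 2nd Wednesday is Jun 10 2009.
2nd Wednesday of July 2009: Jul 8 2009.
August 2009 — 2nd Wednesday is Aug 12 2009.
2nd Wednesday of September 2009: Sep 9 2009.
2nd Wednesday of October 2009: Oct 14 2009.
November 2009 — 2nd Wednesday is Nov 11 2009.

Nov 11 2009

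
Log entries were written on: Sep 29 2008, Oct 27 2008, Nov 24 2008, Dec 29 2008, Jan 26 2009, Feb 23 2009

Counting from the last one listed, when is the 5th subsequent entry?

Jul 27 2009

Every date is a Monday; gaps 28, 28, 35, 28, 28 days.
Each is the last Monday of its month (at least one falls on the 29th or later, ruling out '4th Monday').
March 2009 ends with Monday Mar 30 2009.
Last Monday of April 2009: Apr 27 2009.
May 2009 ends with Monday May 25 2009.
Last Monday of June 2009: Jun 29 2009.
Last Monday of July 2009: Jul 27 2009.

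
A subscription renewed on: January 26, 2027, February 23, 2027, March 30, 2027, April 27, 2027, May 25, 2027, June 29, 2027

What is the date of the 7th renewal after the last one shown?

January 25, 2028

Every date is a Tuesday; gaps 28, 35, 28, 28, 35 days.
Each is the last Tuesday of its month (at least one falls on the 29th or later, ruling out '4th Tuesday').
July 2027 ends with Tuesday July 27, 2027.
August 2027 ends with Tuesday August 31, 2027.
Last Tuesday of September 2027: September 28, 2027.
October 2027 ends with Tuesday October 26, 2027.
Last Tuesday of November 2027: November 30, 2027.
Last Tuesday of December 2027: December 28, 2027.
January 2028 ends with Tuesday January 25, 2028.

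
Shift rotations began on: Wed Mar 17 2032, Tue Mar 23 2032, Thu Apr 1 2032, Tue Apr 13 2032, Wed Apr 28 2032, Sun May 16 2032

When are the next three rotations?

Sun Jun 6 2032, Wed Jun 30 2032, Tue Jul 27 2032

Gaps: 6, 9, 12, 15, 18 days — each gap is 3 larger than the previous one.
Next gap: 21 days. Sun May 16 2032 + 21 days = Sun Jun 6 2032.
Next gap: 24 days. Sun Jun 6 2032 + 24 days = Wed Jun 30 2032.
Next gap: 27 days. Wed Jun 30 2032 + 27 days = Tue Jul 27 2032.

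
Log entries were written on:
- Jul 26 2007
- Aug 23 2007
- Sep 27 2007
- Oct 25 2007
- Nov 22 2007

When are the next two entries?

Gaps: 28, 35, 28, 28 days — a mix of 28 and 35. Every date is a Thursday.
Each is the 4th Thursday of its month.
4th Thursday of December 2007: Dec 27 2007.
4th Thursday of January 2008: Jan 24 2008.

Dec 27 2007, Jan 24 2008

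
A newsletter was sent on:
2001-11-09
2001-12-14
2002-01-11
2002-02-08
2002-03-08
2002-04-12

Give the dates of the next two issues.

All dates are Fridays, 35, 28, 28, 28, 35 days apart.
Specifically, the 2nd Friday of each month.
May 2002 — 2nd Friday is 2002-05-10.
June 2002 — 2nd Friday is 2002-06-14.

2002-05-10, 2002-06-14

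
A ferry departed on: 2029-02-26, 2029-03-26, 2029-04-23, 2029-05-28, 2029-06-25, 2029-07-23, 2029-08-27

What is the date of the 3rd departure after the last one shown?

These are Mondays at 28- or 35-day spacing (28, 28, 35, 28, 28, 35).
The pattern: 4th Monday of the month.
September 2029 — 4th Monday is 2029-09-24.
4th Monday of October 2029: 2029-10-22.
November 2029 — 4th Monday is 2029-11-26.

2029-11-26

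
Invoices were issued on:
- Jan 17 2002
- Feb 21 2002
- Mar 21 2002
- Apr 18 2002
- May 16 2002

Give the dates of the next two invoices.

Jun 20 2002, Jul 18 2002

All dates are Thursdays, 35, 28, 28, 28 days apart.
Specifically, the 3rd Thursday of each month.
3rd Thursday of June 2002: Jun 20 2002.
July 2002 — 3rd Thursday is Jul 18 2002.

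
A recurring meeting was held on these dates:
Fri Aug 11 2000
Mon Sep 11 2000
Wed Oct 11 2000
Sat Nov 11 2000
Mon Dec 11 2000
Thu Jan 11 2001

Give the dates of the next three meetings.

Each date is the 11th; the gaps (31, 30, 31, 30, 31) track the month lengths.
The rule is the 11th of each month.
February 2001: Sun Feb 11 2001.
Next: March 2001 → Sun Mar 11 2001.
Next: April 2001 → Wed Apr 11 2001.

Sun Feb 11 2001, Sun Mar 11 2001, Wed Apr 11 2001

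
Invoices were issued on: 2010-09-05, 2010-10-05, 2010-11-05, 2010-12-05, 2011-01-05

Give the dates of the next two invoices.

Gaps: 30, 31, 30, 31 days — not constant. Every event is on the 5th of the month.
Pattern: the 5th of each month.
Next: February 2011 → 2011-02-05.
March 2011: 2011-03-05.

2011-02-05, 2011-03-05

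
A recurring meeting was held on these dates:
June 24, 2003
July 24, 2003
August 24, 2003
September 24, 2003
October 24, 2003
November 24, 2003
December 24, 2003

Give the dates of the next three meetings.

The day-of-month is always 24 (30, 31, 31, 30, 31, 30 days between events).
So this recurs on the 24th of each month.
Next: January 2004 → January 24, 2004.
Next: February 2004 → February 24, 2004.
March 2004: March 24, 2004.

January 24, 2004; February 24, 2004; March 24, 2004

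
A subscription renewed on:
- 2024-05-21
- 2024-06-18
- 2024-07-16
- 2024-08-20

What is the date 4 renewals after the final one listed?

2024-12-17

Gaps: 28, 28, 35 days — a mix of 28 and 35. Every date is a Tuesday.
Each is the 3rd Tuesday of its month.
3rd Tuesday of September 2024: 2024-09-17.
October 2024 — 3rd Tuesday is 2024-10-15.
3rd Tuesday of November 2024: 2024-11-19.
December 2024 — 3rd Tuesday is 2024-12-17.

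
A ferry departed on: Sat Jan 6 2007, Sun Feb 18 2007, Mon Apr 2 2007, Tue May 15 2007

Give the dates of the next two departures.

Gaps between consecutive events: 43, 43, 43 days — a constant 43-day interval.
Tue May 15 2007 + 43 days = Wed Jun 27 2007.
Wed Jun 27 2007 + 43 days = Thu Aug 9 2007.

Wed Jun 27 2007, Thu Aug 9 2007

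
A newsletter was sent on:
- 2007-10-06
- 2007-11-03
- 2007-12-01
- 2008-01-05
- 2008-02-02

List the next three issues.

All dates are Saturdays, 28, 28, 35, 28 days apart.
Specifically, the 1st Saturday of each month.
1st Saturday of March 2008: 2008-03-01.
1st Saturday of April 2008: 2008-04-05.
1st Saturday of May 2008: 2008-05-03.

2008-03-01, 2008-04-05, 2008-05-03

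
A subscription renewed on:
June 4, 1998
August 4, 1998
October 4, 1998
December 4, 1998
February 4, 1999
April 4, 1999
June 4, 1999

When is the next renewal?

August 4, 1999

The day-of-month is always 4 (61, 61, 61, 62, 59, 61 days between events).
So this recurs on the 4th of every 2 months.
Next: August 1999 → August 4, 1999.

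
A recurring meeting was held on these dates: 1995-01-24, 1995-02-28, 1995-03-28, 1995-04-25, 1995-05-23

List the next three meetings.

1995-06-27, 1995-07-25, 1995-08-22

All dates are Tuesdays, 35, 28, 28, 28 days apart.
Specifically, the 4th Tuesday of each month.
4th Tuesday of June 1995: 1995-06-27.
4th Tuesday of July 1995: 1995-07-25.
August 1995 — 4th Tuesday is 1995-08-22.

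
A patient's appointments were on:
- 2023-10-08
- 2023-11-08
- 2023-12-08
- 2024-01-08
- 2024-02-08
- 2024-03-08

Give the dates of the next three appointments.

Gaps: 31, 30, 31, 31, 29 days — not constant. Every event is on the 8th of the month.
Pattern: the 8th of each month.
Next: April 2024 → 2024-04-08.
May 2024: 2024-05-08.
Next: June 2024 → 2024-06-08.

2024-04-08, 2024-05-08, 2024-06-08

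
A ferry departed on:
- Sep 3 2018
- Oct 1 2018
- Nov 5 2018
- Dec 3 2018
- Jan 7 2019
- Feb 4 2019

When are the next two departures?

Mar 4 2019, Apr 1 2019

These are Mondays at 28- or 35-day spacing (28, 35, 28, 35, 28).
The pattern: 1st Monday of the month.
March 2019 — 1st Monday is Mar 4 2019.
April 2019 — 1st Monday is Apr 1 2019.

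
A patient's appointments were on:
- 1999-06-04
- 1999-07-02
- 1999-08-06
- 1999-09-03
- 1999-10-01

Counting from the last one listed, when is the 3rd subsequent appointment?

All dates are Fridays, 28, 35, 28, 28 days apart.
Specifically, the 1st Friday of each month.
1st Friday of November 1999: 1999-11-05.
December 1999 — 1st Friday is 1999-12-03.
January 2000 — 1st Friday is 2000-01-07.

2000-01-07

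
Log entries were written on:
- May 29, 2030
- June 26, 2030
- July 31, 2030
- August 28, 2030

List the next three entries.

September 25, 2030; October 30, 2030; November 27, 2030

All Wednesdays; the gaps (28, 35, 28) vary with month length.
This is the last Wednesday of each month.
September 2030 ends with Wednesday September 25, 2030.
October 2030 ends with Wednesday October 30, 2030.
Last Wednesday of November 2030: November 27, 2030.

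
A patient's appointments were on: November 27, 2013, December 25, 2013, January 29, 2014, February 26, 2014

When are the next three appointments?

March 26, 2014; April 30, 2014; May 28, 2014

All Wednesdays; the gaps (28, 35, 28) vary with month length.
This is the last Wednesday of each month.
March 2014 ends with Wednesday March 26, 2014.
Last Wednesday of April 2014: April 30, 2014.
May 2014 ends with Wednesday May 28, 2014.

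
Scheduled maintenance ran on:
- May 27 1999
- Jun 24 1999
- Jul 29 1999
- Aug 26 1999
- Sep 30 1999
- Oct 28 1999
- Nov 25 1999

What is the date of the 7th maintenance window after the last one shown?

All Thursdays; the gaps (28, 35, 28, 35, 28, 28) vary with month length.
This is the last Thursday of each month.
Last Thursday of December 1999: Dec 30 1999.
Last Thursday of January 2000: Jan 27 2000.
Last Thursday of February 2000: Feb 24 2000.
Last Thursday of March 2000: Mar 30 2000.
April 2000 ends with Thursday Apr 27 2000.
May 2000 ends with Thursday May 25 2000.
June 2000 ends with Thursday Jun 29 2000.

Jun 29 2000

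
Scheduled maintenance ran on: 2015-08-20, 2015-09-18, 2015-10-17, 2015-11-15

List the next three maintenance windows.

2015-12-14, 2016-01-12, 2016-02-10

Every event comes 29 days after the last (29, 29, 29).
2015-11-15 + 29 days = 2015-12-14.
2015-12-14 + 29 days = 2016-01-12.
2016-01-12 + 29 days = 2016-02-10.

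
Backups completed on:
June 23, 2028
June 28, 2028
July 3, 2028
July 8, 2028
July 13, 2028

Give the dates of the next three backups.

July 18, 2028; July 23, 2028; July 28, 2028

Gaps between consecutive events: 5, 5, 5, 5 days — a constant 5-day interval.
July 13, 2028 + 5 days = July 18, 2028.
July 18, 2028 + 5 days = July 23, 2028.
July 23, 2028 + 5 days = July 28, 2028.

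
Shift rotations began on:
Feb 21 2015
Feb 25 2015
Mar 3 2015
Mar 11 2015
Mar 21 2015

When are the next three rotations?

Apr 2 2015, Apr 16 2015, May 2 2015

The spacing grows by 2 each time: 4, 6, 8, 10 days.
Next gap: 12 days. Mar 21 2015 + 12 days = Apr 2 2015.
Next gap: 14 days. Apr 2 2015 + 14 days = Apr 16 2015.
Next gap: 16 days. Apr 16 2015 + 16 days = May 2 2015.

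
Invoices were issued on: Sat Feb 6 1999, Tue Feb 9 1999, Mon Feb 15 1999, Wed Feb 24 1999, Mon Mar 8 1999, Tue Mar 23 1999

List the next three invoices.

Sat Apr 10 1999, Sat May 1 1999, Tue May 25 1999

Gaps: 3, 6, 9, 12, 15 days — each gap is 3 larger than the previous one.
Next gap: 18 days. Tue Mar 23 1999 + 18 days = Sat Apr 10 1999.
Next gap: 21 days. Sat Apr 10 1999 + 21 days = Sat May 1 1999.
Next gap: 24 days. Sat May 1 1999 + 24 days = Tue May 25 1999.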